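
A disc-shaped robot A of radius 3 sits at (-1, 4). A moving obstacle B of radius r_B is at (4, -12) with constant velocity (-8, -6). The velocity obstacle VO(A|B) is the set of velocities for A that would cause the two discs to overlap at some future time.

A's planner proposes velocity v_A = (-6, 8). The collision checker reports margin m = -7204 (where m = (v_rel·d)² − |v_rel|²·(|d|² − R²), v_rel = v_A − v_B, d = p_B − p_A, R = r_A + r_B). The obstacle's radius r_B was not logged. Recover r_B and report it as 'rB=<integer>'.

m = -7204
d = (5, -16);  v_rel = (2, 14),  |v_rel|² = 200
v_rel×d = (2)·(-16) − (14)·(5) = -102
since m = R²·200 − (-102)²:  R² = (10404 + -7204) / 200 = 16
R = √16 = 4  ⇒  r_B = 4 − 3 = 1

rB=1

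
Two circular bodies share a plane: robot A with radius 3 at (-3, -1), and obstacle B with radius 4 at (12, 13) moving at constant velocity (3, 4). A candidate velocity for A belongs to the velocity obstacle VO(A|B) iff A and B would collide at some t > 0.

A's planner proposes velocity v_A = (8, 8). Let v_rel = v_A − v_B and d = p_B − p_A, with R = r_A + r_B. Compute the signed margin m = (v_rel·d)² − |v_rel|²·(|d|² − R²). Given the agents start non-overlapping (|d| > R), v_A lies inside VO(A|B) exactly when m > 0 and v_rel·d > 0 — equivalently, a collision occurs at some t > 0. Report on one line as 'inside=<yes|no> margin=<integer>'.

d = (15, 14),  |d|² = 421;  R = 3+4 = 7,  c = 421−7² = 372
v_rel = (5, 4),  |v_rel|² = 41;  v_rel·d = (5)·(15) + (4)·(14) = 131
41·t² − 262·t + 372 = 0  ⇒  m = 131² − 41·372 = 1909
m = 1909 > 0,  v_rel·d = 131 > 0  ⇒  inside

inside=yes margin=1909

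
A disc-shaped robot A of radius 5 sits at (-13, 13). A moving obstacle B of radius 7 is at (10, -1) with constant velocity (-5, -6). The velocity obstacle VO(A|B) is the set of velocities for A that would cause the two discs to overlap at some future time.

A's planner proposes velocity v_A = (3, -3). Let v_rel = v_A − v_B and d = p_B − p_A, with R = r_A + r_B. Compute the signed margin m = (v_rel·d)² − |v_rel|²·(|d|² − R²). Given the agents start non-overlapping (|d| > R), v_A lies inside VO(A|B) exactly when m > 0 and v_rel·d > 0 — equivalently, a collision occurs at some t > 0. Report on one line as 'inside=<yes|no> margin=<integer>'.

d = (23, -14),  |d|² = 725;  R = 5+7 = 12,  c = 725−12² = 581
v_rel = (8, 3),  |v_rel|² = 73;  v_rel·d = (8)·(23) + (3)·(-14) = 142
73·t² − 284·t + 581 = 0  ⇒  m = 142² − 73·581 = -22249
m = -22249 < 0,  v_rel·d = 142 > 0  ⇒  outside

inside=no margin=-22249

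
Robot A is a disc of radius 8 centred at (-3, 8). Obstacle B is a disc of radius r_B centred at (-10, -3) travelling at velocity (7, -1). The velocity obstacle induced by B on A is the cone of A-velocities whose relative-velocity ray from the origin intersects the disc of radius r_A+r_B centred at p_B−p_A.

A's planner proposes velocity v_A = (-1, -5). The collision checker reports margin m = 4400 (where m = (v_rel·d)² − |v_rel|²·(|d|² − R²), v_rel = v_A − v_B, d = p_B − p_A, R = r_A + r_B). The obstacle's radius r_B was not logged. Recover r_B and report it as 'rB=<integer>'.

m = 4400
d = (-7, -11);  v_rel = (-8, -4),  |v_rel|² = 80
v_rel×d = (-8)·(-11) − (-4)·(-7) = 60
since m = R²·80 − 60²:  R² = (3600 + 4400) / 80 = 100
R = √100 = 10  ⇒  r_B = 10 − 8 = 2

rB=2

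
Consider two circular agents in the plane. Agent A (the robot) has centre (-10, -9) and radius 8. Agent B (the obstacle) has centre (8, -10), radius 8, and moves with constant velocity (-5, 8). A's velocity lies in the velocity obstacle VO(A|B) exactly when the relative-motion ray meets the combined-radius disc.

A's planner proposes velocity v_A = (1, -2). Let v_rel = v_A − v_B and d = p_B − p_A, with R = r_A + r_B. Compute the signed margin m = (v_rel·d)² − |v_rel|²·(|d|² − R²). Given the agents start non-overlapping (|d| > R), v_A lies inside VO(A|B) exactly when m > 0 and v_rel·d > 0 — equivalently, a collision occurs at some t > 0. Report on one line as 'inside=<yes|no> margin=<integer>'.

d = (18, -1),  |d|² = 325;  R = 8+8 = 16,  c = 325−16² = 69
v_rel = (6, -10),  |v_rel|² = 136;  v_rel·d = (6)·(18) + (-10)·(-1) = 118
136·t² − 236·t + 69 = 0  ⇒  m = 118² − 136·69 = 4540
m = 4540 > 0,  v_rel·d = 118 > 0  ⇒  inside

inside=yes margin=4540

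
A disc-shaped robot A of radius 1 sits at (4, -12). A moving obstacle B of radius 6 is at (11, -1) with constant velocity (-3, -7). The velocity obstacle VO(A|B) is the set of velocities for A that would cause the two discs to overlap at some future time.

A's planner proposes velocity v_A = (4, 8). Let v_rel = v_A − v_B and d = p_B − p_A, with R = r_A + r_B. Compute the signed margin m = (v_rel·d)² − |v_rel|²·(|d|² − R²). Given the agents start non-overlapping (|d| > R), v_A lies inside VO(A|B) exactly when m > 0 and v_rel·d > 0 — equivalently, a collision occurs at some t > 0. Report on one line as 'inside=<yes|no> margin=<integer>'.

d = (7, 11),  |d|² = 170;  R = 1+6 = 7,  c = 170−7² = 121
v_rel = (7, 15),  |v_rel|² = 274;  v_rel·d = (7)·(7) + (15)·(11) = 214
274·t² − 428·t + 121 = 0  ⇒  m = 214² − 274·121 = 12642
m = 12642 > 0,  v_rel·d = 214 > 0  ⇒  inside

inside=yes margin=12642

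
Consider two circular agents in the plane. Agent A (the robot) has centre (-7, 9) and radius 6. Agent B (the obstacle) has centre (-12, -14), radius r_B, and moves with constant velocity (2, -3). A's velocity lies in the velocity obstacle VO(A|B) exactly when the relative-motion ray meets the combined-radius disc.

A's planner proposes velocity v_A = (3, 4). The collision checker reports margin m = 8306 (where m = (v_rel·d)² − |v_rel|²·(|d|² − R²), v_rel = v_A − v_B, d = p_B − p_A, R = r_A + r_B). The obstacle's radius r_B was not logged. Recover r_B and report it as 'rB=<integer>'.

m = 8306
d = (-5, -23);  v_rel = (1, 7),  |v_rel|² = 50
v_rel×d = (1)·(-23) − (7)·(-5) = 12
since m = R²·50 − 12²:  R² = (144 + 8306) / 50 = 169
R = √169 = 13  ⇒  r_B = 13 − 6 = 7

rB=7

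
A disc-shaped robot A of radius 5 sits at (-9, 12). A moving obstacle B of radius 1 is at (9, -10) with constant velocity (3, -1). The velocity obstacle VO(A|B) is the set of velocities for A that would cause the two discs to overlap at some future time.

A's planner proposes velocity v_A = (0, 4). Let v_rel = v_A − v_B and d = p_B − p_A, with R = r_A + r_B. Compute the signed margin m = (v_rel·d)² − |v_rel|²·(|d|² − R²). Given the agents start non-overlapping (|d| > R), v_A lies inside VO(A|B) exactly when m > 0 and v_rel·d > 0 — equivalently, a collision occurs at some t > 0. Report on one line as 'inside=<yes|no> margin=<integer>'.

d = (18, -22),  |d|² = 808;  R = 5+1 = 6,  c = 808−6² = 772
v_rel = (-3, 5),  |v_rel|² = 34;  v_rel·d = (-3)·(18) + (5)·(-22) = -164
34·t² + 328·t + 772 = 0  ⇒  m = (-164)² − 34·772 = 648
m = 648 > 0,  v_rel·d = -164 < 0  ⇒  outside

inside=no margin=648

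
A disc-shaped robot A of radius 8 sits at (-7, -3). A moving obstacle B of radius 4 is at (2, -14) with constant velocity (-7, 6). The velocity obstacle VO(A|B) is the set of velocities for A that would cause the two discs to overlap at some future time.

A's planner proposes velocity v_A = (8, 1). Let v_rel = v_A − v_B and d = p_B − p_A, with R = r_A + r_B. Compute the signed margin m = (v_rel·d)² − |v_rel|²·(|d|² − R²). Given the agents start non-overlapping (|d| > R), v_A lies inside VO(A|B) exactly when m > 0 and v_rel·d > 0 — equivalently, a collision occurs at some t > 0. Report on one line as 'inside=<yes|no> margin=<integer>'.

d = (9, -11),  |d|² = 202;  R = 8+4 = 12,  c = 202−12² = 58
v_rel = (15, -5),  |v_rel|² = 250;  v_rel·d = (15)·(9) + (-5)·(-11) = 190
250·t² − 380·t + 58 = 0  ⇒  m = 190² − 250·58 = 21600
m = 21600 > 0,  v_rel·d = 190 > 0  ⇒  inside

inside=yes margin=21600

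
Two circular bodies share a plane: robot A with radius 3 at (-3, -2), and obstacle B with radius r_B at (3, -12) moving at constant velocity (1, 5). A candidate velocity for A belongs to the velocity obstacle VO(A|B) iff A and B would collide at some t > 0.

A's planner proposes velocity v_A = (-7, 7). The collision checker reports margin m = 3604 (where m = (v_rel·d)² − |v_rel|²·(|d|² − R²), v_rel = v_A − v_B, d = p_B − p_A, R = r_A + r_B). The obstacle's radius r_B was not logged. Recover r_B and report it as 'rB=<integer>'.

m = 3604
d = (6, -10);  v_rel = (-8, 2),  |v_rel|² = 68
v_rel×d = (-8)·(-10) − (2)·(6) = 68
since m = R²·68 − 68²:  R² = (4624 + 3604) / 68 = 121
R = √121 = 11  ⇒  r_B = 11 − 3 = 8

rB=8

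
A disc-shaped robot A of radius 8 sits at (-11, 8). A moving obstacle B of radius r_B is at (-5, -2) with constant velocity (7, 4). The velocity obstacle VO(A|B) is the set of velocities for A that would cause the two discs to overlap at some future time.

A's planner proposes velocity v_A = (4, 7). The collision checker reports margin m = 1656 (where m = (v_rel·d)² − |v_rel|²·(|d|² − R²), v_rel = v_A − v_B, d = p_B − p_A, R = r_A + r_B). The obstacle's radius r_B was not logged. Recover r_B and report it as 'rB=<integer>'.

m = 1656
d = (6, -10);  v_rel = (-3, 3),  |v_rel|² = 18
v_rel×d = (-3)·(-10) − (3)·(6) = 12
since m = R²·18 − 12²:  R² = (144 + 1656) / 18 = 100
R = √100 = 10  ⇒  r_B = 10 − 8 = 2

rB=2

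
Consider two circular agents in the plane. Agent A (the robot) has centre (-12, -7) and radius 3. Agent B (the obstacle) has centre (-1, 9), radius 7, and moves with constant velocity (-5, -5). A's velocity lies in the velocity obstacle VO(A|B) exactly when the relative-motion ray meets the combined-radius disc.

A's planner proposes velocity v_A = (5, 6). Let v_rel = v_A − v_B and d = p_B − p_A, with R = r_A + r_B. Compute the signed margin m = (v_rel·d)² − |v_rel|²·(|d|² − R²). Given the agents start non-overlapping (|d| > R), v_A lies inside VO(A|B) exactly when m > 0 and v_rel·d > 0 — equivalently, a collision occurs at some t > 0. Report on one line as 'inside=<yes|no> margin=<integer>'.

d = (11, 16),  |d|² = 377;  R = 3+7 = 10,  c = 377−10² = 277
v_rel = (10, 11),  |v_rel|² = 221;  v_rel·d = (10)·(11) + (11)·(16) = 286
221·t² − 572·t + 277 = 0  ⇒  m = 286² − 221·277 = 20579
m = 20579 > 0,  v_rel·d = 286 > 0  ⇒  inside

inside=yes margin=20579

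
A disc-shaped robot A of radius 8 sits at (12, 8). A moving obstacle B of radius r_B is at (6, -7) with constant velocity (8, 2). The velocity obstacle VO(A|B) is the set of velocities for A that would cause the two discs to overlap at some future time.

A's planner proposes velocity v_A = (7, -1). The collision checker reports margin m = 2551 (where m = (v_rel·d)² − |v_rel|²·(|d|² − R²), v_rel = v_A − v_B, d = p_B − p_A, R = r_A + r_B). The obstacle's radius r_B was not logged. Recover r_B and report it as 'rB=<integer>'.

m = 2551
d = (-6, -15);  v_rel = (-1, -3),  |v_rel|² = 10
v_rel×d = (-1)·(-15) − (-3)·(-6) = -3
since m = R²·10 − (-3)²:  R² = (9 + 2551) / 10 = 256
R = √256 = 16  ⇒  r_B = 16 − 8 = 8

rB=8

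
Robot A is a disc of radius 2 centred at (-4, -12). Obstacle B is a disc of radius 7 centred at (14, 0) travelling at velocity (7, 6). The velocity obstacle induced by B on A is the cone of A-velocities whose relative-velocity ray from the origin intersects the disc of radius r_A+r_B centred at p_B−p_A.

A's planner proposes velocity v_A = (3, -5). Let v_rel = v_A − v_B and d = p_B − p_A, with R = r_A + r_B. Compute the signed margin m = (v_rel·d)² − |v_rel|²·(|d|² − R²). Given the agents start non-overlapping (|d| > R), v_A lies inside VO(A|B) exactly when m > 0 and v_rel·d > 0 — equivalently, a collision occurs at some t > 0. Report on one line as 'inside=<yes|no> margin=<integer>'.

d = (18, 12),  |d|² = 468;  R = 2+7 = 9,  c = 468−9² = 387
v_rel = (-4, -11),  |v_rel|² = 137;  v_rel·d = (-4)·(18) + (-11)·(12) = -204
137·t² + 408·t + 387 = 0  ⇒  m = (-204)² − 137·387 = -11403
m = -11403 < 0,  v_rel·d = -204 < 0  ⇒  outside

inside=no margin=-11403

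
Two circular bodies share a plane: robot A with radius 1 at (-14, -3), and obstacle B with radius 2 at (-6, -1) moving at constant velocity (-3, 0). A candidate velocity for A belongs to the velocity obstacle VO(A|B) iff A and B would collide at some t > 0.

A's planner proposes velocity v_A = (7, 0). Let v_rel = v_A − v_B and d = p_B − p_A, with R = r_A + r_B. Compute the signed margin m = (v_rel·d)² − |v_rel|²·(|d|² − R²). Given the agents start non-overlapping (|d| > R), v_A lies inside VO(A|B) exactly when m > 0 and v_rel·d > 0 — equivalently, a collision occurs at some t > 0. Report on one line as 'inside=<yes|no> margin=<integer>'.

d = (8, 2),  |d|² = 68;  R = 1+2 = 3,  c = 68−3² = 59
v_rel = (10, 0),  |v_rel|² = 100;  v_rel·d = (10)·(8) + (0)·(2) = 80
100·t² − 160·t + 59 = 0  ⇒  m = 80² − 100·59 = 500
m = 500 > 0,  v_rel·d = 80 > 0  ⇒  inside

inside=yes margin=500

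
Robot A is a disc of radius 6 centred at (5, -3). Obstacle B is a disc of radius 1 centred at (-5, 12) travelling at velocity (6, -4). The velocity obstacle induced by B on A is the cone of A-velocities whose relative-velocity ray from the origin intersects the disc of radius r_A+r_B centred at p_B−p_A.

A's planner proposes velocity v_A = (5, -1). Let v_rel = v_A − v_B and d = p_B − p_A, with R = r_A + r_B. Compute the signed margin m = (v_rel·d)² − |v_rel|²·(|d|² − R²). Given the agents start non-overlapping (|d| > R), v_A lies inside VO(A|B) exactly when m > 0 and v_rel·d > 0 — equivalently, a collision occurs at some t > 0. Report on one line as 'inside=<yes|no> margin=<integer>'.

d = (-10, 15),  |d|² = 325;  R = 6+1 = 7,  c = 325−7² = 276
v_rel = (-1, 3),  |v_rel|² = 10;  v_rel·d = (-1)·(-10) + (3)·(15) = 55
10·t² − 110·t + 276 = 0  ⇒  m = 55² − 10·276 = 265
m = 265 > 0,  v_rel·d = 55 > 0  ⇒  inside

inside=yes margin=265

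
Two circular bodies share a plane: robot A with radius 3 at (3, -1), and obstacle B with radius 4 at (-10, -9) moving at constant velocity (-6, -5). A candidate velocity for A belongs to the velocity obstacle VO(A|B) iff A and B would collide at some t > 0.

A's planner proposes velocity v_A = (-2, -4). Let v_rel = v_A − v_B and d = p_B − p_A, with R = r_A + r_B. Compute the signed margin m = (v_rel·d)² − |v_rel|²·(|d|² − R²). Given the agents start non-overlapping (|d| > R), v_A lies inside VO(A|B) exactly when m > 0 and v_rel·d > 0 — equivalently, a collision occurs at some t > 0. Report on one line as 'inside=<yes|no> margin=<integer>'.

d = (-13, -8),  |d|² = 233;  R = 3+4 = 7,  c = 233−7² = 184
v_rel = (4, 1),  |v_rel|² = 17;  v_rel·d = (4)·(-13) + (1)·(-8) = -60
17·t² + 120·t + 184 = 0  ⇒  m = (-60)² − 17·184 = 472
m = 472 > 0,  v_rel·d = -60 < 0  ⇒  outside

inside=no margin=472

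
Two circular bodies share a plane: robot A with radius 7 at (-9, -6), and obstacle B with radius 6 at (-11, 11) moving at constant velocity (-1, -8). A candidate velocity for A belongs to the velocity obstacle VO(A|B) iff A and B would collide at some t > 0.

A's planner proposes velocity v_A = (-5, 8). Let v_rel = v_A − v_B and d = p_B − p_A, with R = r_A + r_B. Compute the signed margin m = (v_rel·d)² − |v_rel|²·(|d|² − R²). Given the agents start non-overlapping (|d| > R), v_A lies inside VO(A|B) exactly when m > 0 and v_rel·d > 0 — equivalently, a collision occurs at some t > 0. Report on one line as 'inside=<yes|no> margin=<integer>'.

d = (-2, 17),  |d|² = 293;  R = 7+6 = 13,  c = 293−13² = 124
v_rel = (-4, 16),  |v_rel|² = 272;  v_rel·d = (-4)·(-2) + (16)·(17) = 280
272·t² − 560·t + 124 = 0  ⇒  m = 280² − 272·124 = 44672
m = 44672 > 0,  v_rel·d = 280 > 0  ⇒  inside

inside=yes margin=44672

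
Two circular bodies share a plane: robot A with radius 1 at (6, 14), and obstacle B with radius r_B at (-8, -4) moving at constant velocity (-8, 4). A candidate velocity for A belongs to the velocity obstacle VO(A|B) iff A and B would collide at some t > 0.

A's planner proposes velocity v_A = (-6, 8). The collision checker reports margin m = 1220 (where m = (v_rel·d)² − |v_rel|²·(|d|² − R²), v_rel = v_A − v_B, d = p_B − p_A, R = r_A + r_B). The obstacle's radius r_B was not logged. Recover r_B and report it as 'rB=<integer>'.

m = 1220
d = (-14, -18);  v_rel = (2, 4),  |v_rel|² = 20
v_rel×d = (2)·(-18) − (4)·(-14) = 20
since m = R²·20 − 20²:  R² = (400 + 1220) / 20 = 81
R = √81 = 9  ⇒  r_B = 9 − 1 = 8

rB=8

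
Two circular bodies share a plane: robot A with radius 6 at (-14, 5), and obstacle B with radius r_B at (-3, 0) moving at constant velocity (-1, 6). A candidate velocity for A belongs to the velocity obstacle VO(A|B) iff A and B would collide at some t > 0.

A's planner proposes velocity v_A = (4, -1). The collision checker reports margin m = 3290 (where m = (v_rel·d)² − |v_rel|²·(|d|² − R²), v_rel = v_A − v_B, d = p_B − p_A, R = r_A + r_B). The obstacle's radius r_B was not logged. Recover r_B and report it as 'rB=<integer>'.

m = 3290
d = (11, -5);  v_rel = (5, -7),  |v_rel|² = 74
v_rel×d = (5)·(-5) − (-7)·(11) = 52
since m = R²·74 − 52²:  R² = (2704 + 3290) / 74 = 81
R = √81 = 9  ⇒  r_B = 9 − 6 = 3

rB=3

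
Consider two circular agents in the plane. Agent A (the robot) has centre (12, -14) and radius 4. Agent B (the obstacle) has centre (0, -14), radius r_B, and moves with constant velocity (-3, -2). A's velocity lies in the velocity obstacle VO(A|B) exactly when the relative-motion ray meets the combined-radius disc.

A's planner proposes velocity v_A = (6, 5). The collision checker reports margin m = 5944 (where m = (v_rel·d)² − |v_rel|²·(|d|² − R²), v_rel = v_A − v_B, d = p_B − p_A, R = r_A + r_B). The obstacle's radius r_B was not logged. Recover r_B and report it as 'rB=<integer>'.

m = 5944
d = (-12, 0);  v_rel = (9, 7),  |v_rel|² = 130
v_rel×d = (9)·(0) − (7)·(-12) = 84
since m = R²·130 − 84²:  R² = (7056 + 5944) / 130 = 100
R = √100 = 10  ⇒  r_B = 10 − 4 = 6

rB=6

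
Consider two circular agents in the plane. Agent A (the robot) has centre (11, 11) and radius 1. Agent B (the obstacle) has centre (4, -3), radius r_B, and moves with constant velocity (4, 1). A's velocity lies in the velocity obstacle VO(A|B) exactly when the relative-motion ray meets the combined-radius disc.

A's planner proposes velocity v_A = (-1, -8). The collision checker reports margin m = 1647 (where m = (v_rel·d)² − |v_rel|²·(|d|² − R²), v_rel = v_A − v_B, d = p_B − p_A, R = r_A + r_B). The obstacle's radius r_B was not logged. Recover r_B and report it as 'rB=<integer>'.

m = 1647
d = (-7, -14);  v_rel = (-5, -9),  |v_rel|² = 106
v_rel×d = (-5)·(-14) − (-9)·(-7) = 7
since m = R²·106 − 7²:  R² = (49 + 1647) / 106 = 16
R = √16 = 4  ⇒  r_B = 4 − 1 = 3

rB=3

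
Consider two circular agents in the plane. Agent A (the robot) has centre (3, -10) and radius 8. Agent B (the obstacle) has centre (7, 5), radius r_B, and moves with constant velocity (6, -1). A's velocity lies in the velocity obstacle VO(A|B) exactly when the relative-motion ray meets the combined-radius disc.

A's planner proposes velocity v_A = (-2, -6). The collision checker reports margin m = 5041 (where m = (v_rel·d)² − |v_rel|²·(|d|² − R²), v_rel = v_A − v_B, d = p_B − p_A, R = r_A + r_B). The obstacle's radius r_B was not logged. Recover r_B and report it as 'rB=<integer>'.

m = 5041
d = (4, 15);  v_rel = (-8, -5),  |v_rel|² = 89
v_rel×d = (-8)·(15) − (-5)·(4) = -100
since m = R²·89 − (-100)²:  R² = (10000 + 5041) / 89 = 169
R = √169 = 13  ⇒  r_B = 13 − 8 = 5

rB=5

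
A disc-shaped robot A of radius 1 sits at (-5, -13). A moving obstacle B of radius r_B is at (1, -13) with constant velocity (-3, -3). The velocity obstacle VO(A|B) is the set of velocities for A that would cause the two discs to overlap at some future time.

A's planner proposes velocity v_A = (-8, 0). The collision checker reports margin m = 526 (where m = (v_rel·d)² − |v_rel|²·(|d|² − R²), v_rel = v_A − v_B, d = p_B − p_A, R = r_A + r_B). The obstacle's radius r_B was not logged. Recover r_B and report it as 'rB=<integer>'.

m = 526
d = (6, 0);  v_rel = (-5, 3),  |v_rel|² = 34
v_rel×d = (-5)·(0) − (3)·(6) = -18
since m = R²·34 − (-18)²:  R² = (324 + 526) / 34 = 25
R = √25 = 5  ⇒  r_B = 5 − 1 = 4

rB=4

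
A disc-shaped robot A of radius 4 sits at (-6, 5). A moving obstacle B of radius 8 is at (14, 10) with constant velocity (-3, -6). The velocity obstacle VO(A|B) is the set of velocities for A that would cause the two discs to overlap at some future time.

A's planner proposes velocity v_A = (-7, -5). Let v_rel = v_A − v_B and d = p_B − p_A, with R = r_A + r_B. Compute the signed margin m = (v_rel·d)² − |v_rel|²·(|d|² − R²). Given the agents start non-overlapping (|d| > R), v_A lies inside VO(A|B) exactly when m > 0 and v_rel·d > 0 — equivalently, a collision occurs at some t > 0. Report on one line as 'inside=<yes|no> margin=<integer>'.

d = (20, 5),  |d|² = 425;  R = 4+8 = 12,  c = 425−12² = 281
v_rel = (-4, 1),  |v_rel|² = 17;  v_rel·d = (-4)·(20) + (1)·(5) = -75
17·t² + 150·t + 281 = 0  ⇒  m = (-75)² − 17·281 = 848
m = 848 > 0,  v_rel·d = -75 < 0  ⇒  outside

inside=no margin=848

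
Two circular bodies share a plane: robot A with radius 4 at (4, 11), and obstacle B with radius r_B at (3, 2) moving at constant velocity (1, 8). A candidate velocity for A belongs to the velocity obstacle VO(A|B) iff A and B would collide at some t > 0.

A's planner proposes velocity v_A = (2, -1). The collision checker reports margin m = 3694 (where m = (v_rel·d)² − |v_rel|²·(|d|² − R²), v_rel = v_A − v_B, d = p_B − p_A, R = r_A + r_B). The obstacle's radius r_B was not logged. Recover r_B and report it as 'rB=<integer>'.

m = 3694
d = (-1, -9);  v_rel = (1, -9),  |v_rel|² = 82
v_rel×d = (1)·(-9) − (-9)·(-1) = -18
since m = R²·82 − (-18)²:  R² = (324 + 3694) / 82 = 49
R = √49 = 7  ⇒  r_B = 7 − 4 = 3

rB=3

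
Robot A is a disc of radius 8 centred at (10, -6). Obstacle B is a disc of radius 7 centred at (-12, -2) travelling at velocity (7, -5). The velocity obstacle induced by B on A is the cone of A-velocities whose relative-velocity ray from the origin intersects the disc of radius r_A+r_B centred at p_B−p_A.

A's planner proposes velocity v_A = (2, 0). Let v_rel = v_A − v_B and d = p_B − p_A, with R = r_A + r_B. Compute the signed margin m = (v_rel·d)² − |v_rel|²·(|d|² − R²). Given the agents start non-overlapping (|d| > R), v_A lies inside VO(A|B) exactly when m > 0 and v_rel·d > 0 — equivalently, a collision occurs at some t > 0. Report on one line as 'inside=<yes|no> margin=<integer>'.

d = (-22, 4),  |d|² = 500;  R = 8+7 = 15,  c = 500−15² = 275
v_rel = (-5, 5),  |v_rel|² = 50;  v_rel·d = (-5)·(-22) + (5)·(4) = 130
50·t² − 260·t + 275 = 0  ⇒  m = 130² − 50·275 = 3150
m = 3150 > 0,  v_rel·d = 130 > 0  ⇒  inside

inside=yes margin=3150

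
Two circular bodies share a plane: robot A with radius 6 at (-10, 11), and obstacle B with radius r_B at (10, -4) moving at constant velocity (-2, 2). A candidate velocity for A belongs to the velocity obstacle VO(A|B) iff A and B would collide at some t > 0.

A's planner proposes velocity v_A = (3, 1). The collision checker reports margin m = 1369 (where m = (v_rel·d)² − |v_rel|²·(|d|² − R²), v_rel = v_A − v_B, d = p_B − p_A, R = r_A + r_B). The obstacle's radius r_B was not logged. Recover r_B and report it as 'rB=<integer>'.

m = 1369
d = (20, -15);  v_rel = (5, -1),  |v_rel|² = 26
v_rel×d = (5)·(-15) − (-1)·(20) = -55
since m = R²·26 − (-55)²:  R² = (3025 + 1369) / 26 = 169
R = √169 = 13  ⇒  r_B = 13 − 6 = 7

rB=7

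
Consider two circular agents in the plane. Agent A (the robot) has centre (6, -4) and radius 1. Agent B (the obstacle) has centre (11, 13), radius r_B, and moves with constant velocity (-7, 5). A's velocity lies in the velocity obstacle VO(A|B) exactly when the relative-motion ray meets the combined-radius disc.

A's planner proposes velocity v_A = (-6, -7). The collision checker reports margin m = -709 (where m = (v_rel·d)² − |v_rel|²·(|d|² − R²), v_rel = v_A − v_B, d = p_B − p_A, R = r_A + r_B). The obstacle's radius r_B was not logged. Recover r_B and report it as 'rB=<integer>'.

m = -709
d = (5, 17);  v_rel = (1, -12),  |v_rel|² = 145
v_rel×d = (1)·(17) − (-12)·(5) = 77
since m = R²·145 − 77²:  R² = (5929 + -709) / 145 = 36
R = √36 = 6  ⇒  r_B = 6 − 1 = 5

rB=5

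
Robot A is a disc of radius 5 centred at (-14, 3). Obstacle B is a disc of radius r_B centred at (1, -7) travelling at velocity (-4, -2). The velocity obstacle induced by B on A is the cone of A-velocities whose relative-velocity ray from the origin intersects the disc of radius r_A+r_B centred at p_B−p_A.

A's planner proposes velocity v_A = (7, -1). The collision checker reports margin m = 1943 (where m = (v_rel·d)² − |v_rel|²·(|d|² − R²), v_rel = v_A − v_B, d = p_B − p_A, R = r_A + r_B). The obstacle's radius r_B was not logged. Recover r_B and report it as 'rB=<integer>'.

m = 1943
d = (15, -10);  v_rel = (11, 1),  |v_rel|² = 122
v_rel×d = (11)·(-10) − (1)·(15) = -125
since m = R²·122 − (-125)²:  R² = (15625 + 1943) / 122 = 144
R = √144 = 12  ⇒  r_B = 12 − 5 = 7

rB=7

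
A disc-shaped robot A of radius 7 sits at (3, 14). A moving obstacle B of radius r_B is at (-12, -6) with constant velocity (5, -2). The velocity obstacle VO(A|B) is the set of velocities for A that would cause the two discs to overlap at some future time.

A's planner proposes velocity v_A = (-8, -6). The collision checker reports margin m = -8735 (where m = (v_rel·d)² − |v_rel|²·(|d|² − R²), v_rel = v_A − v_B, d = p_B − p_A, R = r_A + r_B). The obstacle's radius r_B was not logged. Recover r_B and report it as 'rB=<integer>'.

m = -8735
d = (-15, -20);  v_rel = (-13, -4),  |v_rel|² = 185
v_rel×d = (-13)·(-20) − (-4)·(-15) = 200
since m = R²·185 − 200²:  R² = (40000 + -8735) / 185 = 169
R = √169 = 13  ⇒  r_B = 13 − 7 = 6

rB=6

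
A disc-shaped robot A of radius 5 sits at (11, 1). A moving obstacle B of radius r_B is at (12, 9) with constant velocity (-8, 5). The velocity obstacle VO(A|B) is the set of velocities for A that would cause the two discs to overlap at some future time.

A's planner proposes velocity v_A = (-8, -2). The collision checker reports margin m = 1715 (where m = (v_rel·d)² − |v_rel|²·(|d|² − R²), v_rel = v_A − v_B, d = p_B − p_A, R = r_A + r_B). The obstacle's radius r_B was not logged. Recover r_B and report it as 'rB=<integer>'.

m = 1715
d = (1, 8);  v_rel = (0, -7),  |v_rel|² = 49
v_rel×d = (0)·(8) − (-7)·(1) = 7
since m = R²·49 − 7²:  R² = (49 + 1715) / 49 = 36
R = √36 = 6  ⇒  r_B = 6 − 5 = 1

rB=1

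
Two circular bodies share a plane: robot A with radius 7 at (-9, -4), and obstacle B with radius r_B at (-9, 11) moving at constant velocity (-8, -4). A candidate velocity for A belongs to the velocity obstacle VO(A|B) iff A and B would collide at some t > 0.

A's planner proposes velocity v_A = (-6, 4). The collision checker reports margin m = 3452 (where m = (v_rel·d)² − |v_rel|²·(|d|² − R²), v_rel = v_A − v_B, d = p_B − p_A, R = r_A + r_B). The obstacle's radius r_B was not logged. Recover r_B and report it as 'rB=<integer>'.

m = 3452
d = (0, 15);  v_rel = (2, 8),  |v_rel|² = 68
v_rel×d = (2)·(15) − (8)·(0) = 30
since m = R²·68 − 30²:  R² = (900 + 3452) / 68 = 64
R = √64 = 8  ⇒  r_B = 8 − 7 = 1

rB=1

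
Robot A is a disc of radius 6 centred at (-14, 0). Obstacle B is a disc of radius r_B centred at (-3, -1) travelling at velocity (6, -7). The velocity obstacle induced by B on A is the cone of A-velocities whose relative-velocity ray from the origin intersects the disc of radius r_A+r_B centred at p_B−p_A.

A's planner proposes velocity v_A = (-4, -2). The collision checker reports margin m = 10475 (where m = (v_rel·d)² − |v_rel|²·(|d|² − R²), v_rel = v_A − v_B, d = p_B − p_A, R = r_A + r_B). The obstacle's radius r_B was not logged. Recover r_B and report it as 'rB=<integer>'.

m = 10475
d = (11, -1);  v_rel = (-10, 5),  |v_rel|² = 125
v_rel×d = (-10)·(-1) − (5)·(11) = -45
since m = R²·125 − (-45)²:  R² = (2025 + 10475) / 125 = 100
R = √100 = 10  ⇒  r_B = 10 − 6 = 4

rB=4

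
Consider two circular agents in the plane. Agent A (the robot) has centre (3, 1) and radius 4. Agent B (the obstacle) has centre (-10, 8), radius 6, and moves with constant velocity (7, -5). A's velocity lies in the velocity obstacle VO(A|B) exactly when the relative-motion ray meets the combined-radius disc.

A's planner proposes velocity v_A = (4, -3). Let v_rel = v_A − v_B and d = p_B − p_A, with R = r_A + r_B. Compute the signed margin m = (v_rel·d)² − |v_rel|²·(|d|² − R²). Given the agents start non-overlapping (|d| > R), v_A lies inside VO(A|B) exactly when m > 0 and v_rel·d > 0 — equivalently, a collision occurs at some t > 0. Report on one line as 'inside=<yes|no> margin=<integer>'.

d = (-13, 7),  |d|² = 218;  R = 4+6 = 10,  c = 218−10² = 118
v_rel = (-3, 2),  |v_rel|² = 13;  v_rel·d = (-3)·(-13) + (2)·(7) = 53
13·t² − 106·t + 118 = 0  ⇒  m = 53² − 13·118 = 1275
m = 1275 > 0,  v_rel·d = 53 > 0  ⇒  inside

inside=yes margin=1275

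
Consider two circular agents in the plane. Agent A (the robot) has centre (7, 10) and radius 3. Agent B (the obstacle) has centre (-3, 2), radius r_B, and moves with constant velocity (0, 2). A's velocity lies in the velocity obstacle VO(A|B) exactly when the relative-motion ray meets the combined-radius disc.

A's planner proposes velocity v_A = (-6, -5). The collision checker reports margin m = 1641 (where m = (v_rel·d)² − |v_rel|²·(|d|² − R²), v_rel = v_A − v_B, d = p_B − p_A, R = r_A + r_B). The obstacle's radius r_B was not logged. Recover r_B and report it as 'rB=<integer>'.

m = 1641
d = (-10, -8);  v_rel = (-6, -7),  |v_rel|² = 85
v_rel×d = (-6)·(-8) − (-7)·(-10) = -22
since m = R²·85 − (-22)²:  R² = (484 + 1641) / 85 = 25
R = √25 = 5  ⇒  r_B = 5 − 3 = 2

rB=2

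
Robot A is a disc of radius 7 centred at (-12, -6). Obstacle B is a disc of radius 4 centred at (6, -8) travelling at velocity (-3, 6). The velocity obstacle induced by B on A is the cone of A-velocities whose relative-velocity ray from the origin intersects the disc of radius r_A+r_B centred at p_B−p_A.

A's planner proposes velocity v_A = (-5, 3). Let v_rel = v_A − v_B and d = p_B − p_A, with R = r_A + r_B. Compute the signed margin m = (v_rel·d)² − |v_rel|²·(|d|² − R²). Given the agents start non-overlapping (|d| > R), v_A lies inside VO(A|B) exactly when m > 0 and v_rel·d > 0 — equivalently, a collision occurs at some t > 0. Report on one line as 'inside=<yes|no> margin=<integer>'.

d = (18, -2),  |d|² = 328;  R = 7+4 = 11,  c = 328−11² = 207
v_rel = (-2, -3),  |v_rel|² = 13;  v_rel·d = (-2)·(18) + (-3)·(-2) = -30
13·t² + 60·t + 207 = 0  ⇒  m = (-30)² − 13·207 = -1791
m = -1791 < 0,  v_rel·d = -30 < 0  ⇒  outside

inside=no margin=-1791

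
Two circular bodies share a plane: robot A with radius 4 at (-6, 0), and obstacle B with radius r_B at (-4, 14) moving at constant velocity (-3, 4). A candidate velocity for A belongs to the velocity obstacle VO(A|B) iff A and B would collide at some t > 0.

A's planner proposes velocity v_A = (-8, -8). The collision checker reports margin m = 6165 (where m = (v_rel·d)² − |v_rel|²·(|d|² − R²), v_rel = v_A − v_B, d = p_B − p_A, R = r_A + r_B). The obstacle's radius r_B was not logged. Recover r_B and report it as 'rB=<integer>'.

m = 6165
d = (2, 14);  v_rel = (-5, -12),  |v_rel|² = 169
v_rel×d = (-5)·(14) − (-12)·(2) = -46
since m = R²·169 − (-46)²:  R² = (2116 + 6165) / 169 = 49
R = √49 = 7  ⇒  r_B = 7 − 4 = 3

rB=3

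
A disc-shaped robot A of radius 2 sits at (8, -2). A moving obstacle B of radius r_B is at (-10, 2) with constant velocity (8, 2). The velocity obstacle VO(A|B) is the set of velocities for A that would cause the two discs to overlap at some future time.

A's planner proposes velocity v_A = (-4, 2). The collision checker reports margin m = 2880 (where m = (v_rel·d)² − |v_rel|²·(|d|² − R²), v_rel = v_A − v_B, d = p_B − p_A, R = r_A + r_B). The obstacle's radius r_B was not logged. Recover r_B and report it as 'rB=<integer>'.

m = 2880
d = (-18, 4);  v_rel = (-12, 0),  |v_rel|² = 144
v_rel×d = (-12)·(4) − (0)·(-18) = -48
since m = R²·144 − (-48)²:  R² = (2304 + 2880) / 144 = 36
R = √36 = 6  ⇒  r_B = 6 − 2 = 4

rB=4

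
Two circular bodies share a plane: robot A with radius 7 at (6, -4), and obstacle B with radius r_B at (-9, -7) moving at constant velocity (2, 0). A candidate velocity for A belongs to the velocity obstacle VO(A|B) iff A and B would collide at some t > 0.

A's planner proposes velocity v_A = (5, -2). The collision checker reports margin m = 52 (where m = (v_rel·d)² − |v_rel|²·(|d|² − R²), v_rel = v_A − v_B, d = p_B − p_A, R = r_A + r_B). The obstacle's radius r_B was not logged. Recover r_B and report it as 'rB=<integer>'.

m = 52
d = (-15, -3);  v_rel = (3, -2),  |v_rel|² = 13
v_rel×d = (3)·(-3) − (-2)·(-15) = -39
since m = R²·13 − (-39)²:  R² = (1521 + 52) / 13 = 121
R = √121 = 11  ⇒  r_B = 11 − 7 = 4

rB=4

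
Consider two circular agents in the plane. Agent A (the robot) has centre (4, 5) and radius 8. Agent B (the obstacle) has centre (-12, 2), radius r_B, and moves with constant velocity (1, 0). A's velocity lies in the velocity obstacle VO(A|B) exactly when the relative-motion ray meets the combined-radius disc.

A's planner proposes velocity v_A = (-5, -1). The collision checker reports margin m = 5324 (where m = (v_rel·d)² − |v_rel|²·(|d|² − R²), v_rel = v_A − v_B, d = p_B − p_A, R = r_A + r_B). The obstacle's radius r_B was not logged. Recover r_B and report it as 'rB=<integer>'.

m = 5324
d = (-16, -3);  v_rel = (-6, -1),  |v_rel|² = 37
v_rel×d = (-6)·(-3) − (-1)·(-16) = 2
since m = R²·37 − 2²:  R² = (4 + 5324) / 37 = 144
R = √144 = 12  ⇒  r_B = 12 − 8 = 4

rB=4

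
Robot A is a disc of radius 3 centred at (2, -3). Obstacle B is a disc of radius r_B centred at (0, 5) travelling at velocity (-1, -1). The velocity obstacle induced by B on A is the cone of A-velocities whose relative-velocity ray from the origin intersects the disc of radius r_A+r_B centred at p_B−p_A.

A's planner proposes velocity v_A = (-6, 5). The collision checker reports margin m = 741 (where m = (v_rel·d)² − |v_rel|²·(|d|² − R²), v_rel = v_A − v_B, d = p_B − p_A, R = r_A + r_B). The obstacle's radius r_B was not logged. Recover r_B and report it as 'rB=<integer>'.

m = 741
d = (-2, 8);  v_rel = (-5, 6),  |v_rel|² = 61
v_rel×d = (-5)·(8) − (6)·(-2) = -28
since m = R²·61 − (-28)²:  R² = (784 + 741) / 61 = 25
R = √25 = 5  ⇒  r_B = 5 − 3 = 2

rB=2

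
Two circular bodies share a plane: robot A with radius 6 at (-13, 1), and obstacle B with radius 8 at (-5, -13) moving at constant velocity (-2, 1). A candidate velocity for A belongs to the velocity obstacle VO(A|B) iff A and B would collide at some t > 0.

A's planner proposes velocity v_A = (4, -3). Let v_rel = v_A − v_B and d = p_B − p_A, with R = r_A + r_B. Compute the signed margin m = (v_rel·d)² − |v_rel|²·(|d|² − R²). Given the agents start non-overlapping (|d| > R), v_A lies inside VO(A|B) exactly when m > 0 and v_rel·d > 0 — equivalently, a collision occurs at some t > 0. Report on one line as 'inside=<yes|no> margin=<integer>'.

d = (8, -14),  |d|² = 260;  R = 6+8 = 14,  c = 260−14² = 64
v_rel = (6, -4),  |v_rel|² = 52;  v_rel·d = (6)·(8) + (-4)·(-14) = 104
52·t² − 208·t + 64 = 0  ⇒  m = 104² − 52·64 = 7488
m = 7488 > 0,  v_rel·d = 104 > 0  ⇒  inside

inside=yes margin=7488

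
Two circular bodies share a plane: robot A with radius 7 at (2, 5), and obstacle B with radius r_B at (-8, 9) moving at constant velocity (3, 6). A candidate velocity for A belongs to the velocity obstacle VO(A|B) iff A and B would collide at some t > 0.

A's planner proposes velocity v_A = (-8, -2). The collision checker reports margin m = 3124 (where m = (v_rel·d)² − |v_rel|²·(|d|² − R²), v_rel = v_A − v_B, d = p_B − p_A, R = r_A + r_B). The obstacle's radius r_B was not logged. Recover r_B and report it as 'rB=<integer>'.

m = 3124
d = (-10, 4);  v_rel = (-11, -8),  |v_rel|² = 185
v_rel×d = (-11)·(4) − (-8)·(-10) = -124
since m = R²·185 − (-124)²:  R² = (15376 + 3124) / 185 = 100
R = √100 = 10  ⇒  r_B = 10 − 7 = 3

rB=3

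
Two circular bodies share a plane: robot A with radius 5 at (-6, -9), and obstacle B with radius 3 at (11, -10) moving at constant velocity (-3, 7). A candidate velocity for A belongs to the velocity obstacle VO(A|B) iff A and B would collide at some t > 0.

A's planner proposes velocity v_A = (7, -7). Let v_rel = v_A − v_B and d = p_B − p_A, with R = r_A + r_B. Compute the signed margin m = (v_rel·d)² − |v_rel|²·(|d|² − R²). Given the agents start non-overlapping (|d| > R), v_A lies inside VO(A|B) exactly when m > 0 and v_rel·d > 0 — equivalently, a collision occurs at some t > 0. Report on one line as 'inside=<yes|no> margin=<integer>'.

d = (17, -1),  |d|² = 290;  R = 5+3 = 8,  c = 290−8² = 226
v_rel = (10, -14),  |v_rel|² = 296;  v_rel·d = (10)·(17) + (-14)·(-1) = 184
296·t² − 368·t + 226 = 0  ⇒  m = 184² − 296·226 = -33040
m = -33040 < 0,  v_rel·d = 184 > 0  ⇒  outside

inside=no margin=-33040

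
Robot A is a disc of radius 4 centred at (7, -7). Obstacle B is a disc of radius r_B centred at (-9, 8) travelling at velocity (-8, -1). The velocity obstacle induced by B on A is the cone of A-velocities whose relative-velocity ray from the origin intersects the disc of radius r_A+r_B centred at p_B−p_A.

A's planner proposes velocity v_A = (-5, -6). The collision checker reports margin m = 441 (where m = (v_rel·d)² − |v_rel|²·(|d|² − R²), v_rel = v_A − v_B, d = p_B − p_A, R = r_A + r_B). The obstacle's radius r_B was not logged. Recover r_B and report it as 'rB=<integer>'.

m = 441
d = (-16, 15);  v_rel = (3, -5),  |v_rel|² = 34
v_rel×d = (3)·(15) − (-5)·(-16) = -35
since m = R²·34 − (-35)²:  R² = (1225 + 441) / 34 = 49
R = √49 = 7  ⇒  r_B = 7 − 4 = 3

rB=3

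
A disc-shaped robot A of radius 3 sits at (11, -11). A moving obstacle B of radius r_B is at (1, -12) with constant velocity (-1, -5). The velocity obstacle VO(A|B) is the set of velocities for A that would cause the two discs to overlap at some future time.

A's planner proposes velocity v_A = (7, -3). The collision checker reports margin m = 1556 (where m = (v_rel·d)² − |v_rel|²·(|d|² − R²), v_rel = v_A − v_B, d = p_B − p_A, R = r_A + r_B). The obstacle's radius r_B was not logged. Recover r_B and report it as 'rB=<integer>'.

m = 1556
d = (-10, -1);  v_rel = (8, 2),  |v_rel|² = 68
v_rel×d = (8)·(-1) − (2)·(-10) = 12
since m = R²·68 − 12²:  R² = (144 + 1556) / 68 = 25
R = √25 = 5  ⇒  r_B = 5 − 3 = 2

rB=2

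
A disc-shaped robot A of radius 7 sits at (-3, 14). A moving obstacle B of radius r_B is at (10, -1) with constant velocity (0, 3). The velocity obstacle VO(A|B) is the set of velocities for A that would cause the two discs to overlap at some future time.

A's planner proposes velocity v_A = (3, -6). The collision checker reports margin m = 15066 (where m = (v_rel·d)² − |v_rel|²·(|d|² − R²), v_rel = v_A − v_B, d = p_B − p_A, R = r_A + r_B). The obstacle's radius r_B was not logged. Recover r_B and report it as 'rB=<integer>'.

m = 15066
d = (13, -15);  v_rel = (3, -9),  |v_rel|² = 90
v_rel×d = (3)·(-15) − (-9)·(13) = 72
since m = R²·90 − 72²:  R² = (5184 + 15066) / 90 = 225
R = √225 = 15  ⇒  r_B = 15 − 7 = 8

rB=8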